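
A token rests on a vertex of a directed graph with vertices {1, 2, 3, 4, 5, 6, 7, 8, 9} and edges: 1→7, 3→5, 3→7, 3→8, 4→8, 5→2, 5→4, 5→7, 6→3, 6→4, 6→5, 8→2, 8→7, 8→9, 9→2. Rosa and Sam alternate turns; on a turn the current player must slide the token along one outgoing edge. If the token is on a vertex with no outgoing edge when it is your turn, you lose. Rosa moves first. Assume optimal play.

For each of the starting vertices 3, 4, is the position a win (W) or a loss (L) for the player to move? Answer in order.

3: W, 4: L

Use the standard recursion: the mover loses at a terminal position; elsewhere, the mover wins exactly when some move hands the opponent an L position.
Every edge goes from a vertex to one that appears earlier in the order 7, 2, 9, 8, 4, 5, 1, 3, 6, so processing vertices in that order labels each vertex after all of its successors.
7: no outgoing edge → L
2: no outgoing edge → L
9: →2(L), so W
8: →2(L), so W
4: →8(W) only, which is W, so L
5: →4(L), so W
1: →7(L), so W
3: →7(L), so W
6: →4(L), so W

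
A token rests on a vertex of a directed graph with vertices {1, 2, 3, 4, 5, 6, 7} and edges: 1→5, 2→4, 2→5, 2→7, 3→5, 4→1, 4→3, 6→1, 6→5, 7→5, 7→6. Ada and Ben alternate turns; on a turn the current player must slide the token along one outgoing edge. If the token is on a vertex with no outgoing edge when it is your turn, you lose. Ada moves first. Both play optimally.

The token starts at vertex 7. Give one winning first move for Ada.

Compute win/loss labels from the base case upward. A position with no move is L. Any other position is W if it can reach an L in one move, else L.
Every edge goes from a vertex to one that appears earlier in the order 5, 1, 6, 3, 4, 7, 2, so processing vertices in that order labels each vertex after all of its successors.
5: no outgoing edge → L
1: reaches L-position 5 → W
6: reaches L-position 5 → W
3: reaches L-position 5 → W
4: only reaches 3(W), 1(W), all W → L
7: reaches L-position 5 → W
2: reaches L-position 4 → W
From 7, the L positions reachable in one move are: 5.

Move to 5.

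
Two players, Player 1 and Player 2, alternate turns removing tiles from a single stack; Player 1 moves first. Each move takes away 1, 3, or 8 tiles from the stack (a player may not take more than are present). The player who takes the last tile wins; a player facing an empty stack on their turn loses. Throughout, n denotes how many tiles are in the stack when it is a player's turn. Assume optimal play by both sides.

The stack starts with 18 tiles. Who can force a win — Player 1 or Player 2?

Player 1 wins.

Classify positions by backward induction: terminal positions (no move available) are L. From any other position, the mover wins iff some move reaches an L.
n=0: no move → L
n=1: →0(L), so W
n=2: →1(W) only, which is W, so L
n=3: →2(L), so W
n=4: →3(W), 1(W) — all W, so L
n=5: →4(L), so W
n=6: →5(W), 3(W) — all W, so L
n=7: →6(L), so W
n=8: →0(L), so W
n=9: →6(L), so W
n=10: →2(L), so W
n=11: →10(W), 8(W), 3(W) — all W, so L
n=12: →11(L), so W
n=13: →12(W), 10(W), 5(W) — all W, so L
n=14: →13(L), so W
n=15: →14(W), 12(W), 7(W) — all W, so L
n=16: →15(L), so W
n=17: →16(W), 14(W), 9(W) — all W, so L
n=18: →17(L), so W
The starting position 18 is W: Player 1 should remove 1, leaving 17, handing over an L position.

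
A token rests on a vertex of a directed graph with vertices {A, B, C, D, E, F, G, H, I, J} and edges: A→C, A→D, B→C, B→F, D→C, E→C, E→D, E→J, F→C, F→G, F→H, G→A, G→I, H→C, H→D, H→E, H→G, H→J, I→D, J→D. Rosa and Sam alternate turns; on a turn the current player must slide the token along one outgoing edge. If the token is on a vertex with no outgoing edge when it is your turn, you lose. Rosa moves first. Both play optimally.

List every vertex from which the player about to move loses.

C, I, J

Label each position W (a win for the player to move) or L (a loss). A position with no legal move is L; any other position is W exactly when some move reaches an L, and L when every move reaches a W.
Every edge goes from a vertex to one that appears earlier in the order C, D, J, I, E, A, G, H, F, B, so processing vertices in that order labels each vertex after all of its successors.
C: no outgoing edge → L
D: W (go to C, an L position)
J: L (sole option D(W) is W)
I: L (sole option D(W) is W)
E: W (go to J, an L position)
A: W (go to C, an L position)
G: W (go to I, an L position)
H: W (go to J, an L position)
F: W (go to C, an L position)
B: W (go to C, an L position)
Reading off the rows marked L gives the requested list; there are 3 such vertices.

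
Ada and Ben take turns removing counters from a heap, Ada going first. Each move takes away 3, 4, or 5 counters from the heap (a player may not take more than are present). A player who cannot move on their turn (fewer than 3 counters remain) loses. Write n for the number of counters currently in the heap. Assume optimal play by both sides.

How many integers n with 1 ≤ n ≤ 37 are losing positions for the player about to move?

14

Build the W/L table. Terminal = L. A non-terminal position is W if it has a move to some L; otherwise it is L.
n=0: no move → L
n=1: no move → L
n=2: no move → L
n=3: can move to 0, which is L ⇒ W
n=4: can move to 1, which is L ⇒ W
n=5: can move to 2, which is L ⇒ W
n=6: can move to 2, which is L ⇒ W
n=7: can move to 2, which is L ⇒ W
n=8: moves to 5(W), 4(W), 3(W); every one is W ⇒ L
n=9: moves to 6(W), 5(W), 4(W); every one is W ⇒ L
n=10: moves to 7(W), 6(W), 5(W); every one is W ⇒ L
n=11: can move to 8, which is L ⇒ W
n=12: can move to 9, which is L ⇒ W
n=13: can move to 10, which is L ⇒ W
n=14: can move to 10, which is L ⇒ W
n=15: can move to 10, which is L ⇒ W
n=16: moves to 13(W), 12(W), 11(W); every one is W ⇒ L
n=17: moves to 14(W), 13(W), 12(W); every one is W ⇒ L
n=18: moves to 15(W), 14(W), 13(W); every one is W ⇒ L
n=19: can move to 16, which is L ⇒ W
n=20: can move to 17, which is L ⇒ W
n=21: can move to 18, which is L ⇒ W
n=22: can move to 18, which is L ⇒ W
n=23: can move to 18, which is L ⇒ W
n=24: moves to 21(W), 20(W), 19(W); every one is W ⇒ L
n=25: moves to 22(W), 21(W), 20(W); every one is W ⇒ L
n=26: moves to 23(W), 22(W), 21(W); every one is W ⇒ L
n=27: can move to 24, which is L ⇒ W
n=28: can move to 25, which is L ⇒ W
n=29: can move to 26, which is L ⇒ W
n=30: can move to 26, which is L ⇒ W
n=31: can move to 26, which is L ⇒ W
n=32: moves to 29(W), 28(W), 27(W); every one is W ⇒ L
n=33: moves to 30(W), 29(W), 28(W); every one is W ⇒ L
n=34: moves to 31(W), 30(W), 29(W); every one is W ⇒ L
n=35: can move to 32, which is L ⇒ W
n=36: can move to 33, which is L ⇒ W
n=37: can move to 34, which is L ⇒ W
L entries with 1 ≤ n ≤ 37 (n=0 is outside the asked range and is not counted): n = 1, 2, 8, 9, 10, 16, 17, 18, 24, 25, 26, 32, 33, 34; that makes 14.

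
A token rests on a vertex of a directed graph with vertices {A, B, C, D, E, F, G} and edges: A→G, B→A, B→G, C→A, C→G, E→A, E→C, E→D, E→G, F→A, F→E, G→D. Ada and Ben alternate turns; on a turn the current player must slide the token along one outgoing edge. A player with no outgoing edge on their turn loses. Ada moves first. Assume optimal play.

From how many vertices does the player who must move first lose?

Build the W/L table. Terminal = L. A non-terminal position is W if it has a move to some L; otherwise it is L.
Every edge goes from a vertex to one that appears earlier in the order D, G, A, B, C, E, F, so processing vertices in that order labels each vertex after all of its successors.
D: no outgoing edge → L
G: can move to D, which is L ⇒ W
A: the only move is to G(W), a W ⇒ L
B: can move to A, which is L ⇒ W
C: can move to A, which is L ⇒ W
E: can move to A, which is L ⇒ W
F: can move to A, which is L ⇒ W
The L vertices are A, D; that is 2 in all.

2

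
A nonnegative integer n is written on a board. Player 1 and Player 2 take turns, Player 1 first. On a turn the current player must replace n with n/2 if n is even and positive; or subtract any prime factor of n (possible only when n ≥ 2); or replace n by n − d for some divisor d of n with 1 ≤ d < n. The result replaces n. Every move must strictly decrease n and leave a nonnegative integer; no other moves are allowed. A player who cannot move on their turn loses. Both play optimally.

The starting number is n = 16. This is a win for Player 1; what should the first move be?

Label each position W (a win for the player to move) or L (a loss). A position with no legal move is L; any other position is W exactly when some move reaches an L, and L when every move reaches a W.
n=0: no move → L
n=1: no move → L
n=2: can move to 0, which is L ⇒ W
n=3: can move to 0, which is L ⇒ W
n=4: moves to 2(W), 3(W); every one is W ⇒ L
n=5: can move to 0, which is L ⇒ W
n=6: can move to 4, which is L ⇒ W
n=7: can move to 0, which is L ⇒ W
n=8: can move to 4, which is L ⇒ W
n=9: moves to 6(W), 8(W); every one is W ⇒ L
n=10: can move to 9, which is L ⇒ W
n=11: can move to 0, which is L ⇒ W
n=12: can move to 9, which is L ⇒ W
n=13: can move to 0, which is L ⇒ W
n=14: moves to 7(W), 12(W), 13(W); every one is W ⇒ L
n=15: can move to 14, which is L ⇒ W
n=16: can move to 14, which is L ⇒ W
From 16, the L positions reachable in one move are: 14.

Move to 14.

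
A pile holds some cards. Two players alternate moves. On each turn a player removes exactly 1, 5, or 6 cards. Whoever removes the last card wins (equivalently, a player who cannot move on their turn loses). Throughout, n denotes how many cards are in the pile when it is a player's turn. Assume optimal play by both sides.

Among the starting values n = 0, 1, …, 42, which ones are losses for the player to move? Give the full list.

0, 2, 4, 11, 13, 15, 22, 24, 26, 33, 35, 37

Build the W/L table. Terminal = L. A non-terminal position is W if it has a move to some L; otherwise it is L.
n=0: no move → L
n=1: can move to 0, which is L ⇒ W
n=2: the only move is to 1(W), a W ⇒ L
n=3: can move to 2, which is L ⇒ W
n=4: the only move is to 3(W), a W ⇒ L
n=5: can move to 4, which is L ⇒ W
n=6: can move to 0, which is L ⇒ W
n=7: can move to 2, which is L ⇒ W
n=8: can move to 2, which is L ⇒ W
n=9: can move to 4, which is L ⇒ W
n=10: can move to 4, which is L ⇒ W
n=11: moves to 10(W), 6(W), 5(W); every one is W ⇒ L
n=12: can move to 11, which is L ⇒ W
n=13: moves to 12(W), 8(W), 7(W); every one is W ⇒ L
n=14: can move to 13, which is L ⇒ W
n=15: moves to 14(W), 10(W), 9(W); every one is W ⇒ L
n=16: can move to 15, which is L ⇒ W
n=17: can move to 11, which is L ⇒ W
n=18: can move to 13, which is L ⇒ W
n=19: can move to 13, which is L ⇒ W
n=20: can move to 15, which is L ⇒ W
n=21: can move to 15, which is L ⇒ W
n=22: moves to 21(W), 17(W), 16(W); every one is W ⇒ L
n=23: can move to 22, which is L ⇒ W
n=24: moves to 23(W), 19(W), 18(W); every one is W ⇒ L
n=25: can move to 24, which is L ⇒ W
n=26: moves to 25(W), 21(W), 20(W); every one is W ⇒ L
n=27: can move to 26, which is L ⇒ W
n=28: can move to 22, which is L ⇒ W
n=29: can move to 24, which is L ⇒ W
n=30: can move to 24, which is L ⇒ W
n=31: can move to 26, which is L ⇒ W
n=32: can move to 26, which is L ⇒ W
n=33: moves to 32(W), 28(W), 27(W); every one is W ⇒ L
n=34: can move to 33, which is L ⇒ W
n=35: moves to 34(W), 30(W), 29(W); every one is W ⇒ L
n=36: can move to 35, which is L ⇒ W
n=37: moves to 36(W), 32(W), 31(W); every one is W ⇒ L
n=38: can move to 37, which is L ⇒ W
n=39: can move to 33, which is L ⇒ W
n=40: can move to 35, which is L ⇒ W
n=41: can move to 35, which is L ⇒ W
n=42: can move to 37, which is L ⇒ W
Reading off the rows marked L gives the requested list; there are 12 such values of n.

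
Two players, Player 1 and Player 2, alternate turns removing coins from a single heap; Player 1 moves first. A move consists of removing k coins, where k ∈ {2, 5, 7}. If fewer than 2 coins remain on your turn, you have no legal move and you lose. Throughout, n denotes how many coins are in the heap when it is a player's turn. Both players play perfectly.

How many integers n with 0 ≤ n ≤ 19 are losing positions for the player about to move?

Build the W/L table. Terminal = L. A non-terminal position is W if it has a move to some L; otherwise it is L.
n=0: no move → L
n=1: no move → L
n=2: →0(L), so W
n=3: →1(L), so W
n=4: →2(W) only, which is W, so L
n=5: →0(L), so W
n=6: →4(L), so W
n=7: →0(L), so W
n=8: →1(L), so W
n=9: →4(L), so W
n=10: →8(W), 5(W), 3(W) — all W, so L
n=11: →4(L), so W
n=12: →10(L), so W
n=13: →11(W), 8(W), 6(W) — all W, so L
n=14: →12(W), 9(W), 7(W) — all W, so L
n=15: →13(L), so W
n=16: →14(L), so W
n=17: →10(L), so W
n=18: →13(L), so W
n=19: →14(L), so W
L entries with 0 ≤ n ≤ 19: n = 0, 1, 4, 10, 13, 14; that makes 6.

6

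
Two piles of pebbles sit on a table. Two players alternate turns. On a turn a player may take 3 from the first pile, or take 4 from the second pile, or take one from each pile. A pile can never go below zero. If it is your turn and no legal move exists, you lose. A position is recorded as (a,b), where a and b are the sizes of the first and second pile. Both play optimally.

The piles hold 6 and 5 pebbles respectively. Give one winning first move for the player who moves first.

Compute win/loss labels from the base case upward. A position with no move is L. Any other position is W if it can reach an L in one move, else L.
No move ever increases a pile, so every position that can arise here has a ≤ 6 and b ≤ 5; it is enough to label the cells with 0 ≤ a ≤ 6 and 0 ≤ b ≤ 5.
Every move lowers a or b (never raises either), so fill the grid row by row in increasing a, and left to right within a row: each cell's successors are then already labelled.
      b=0  b=1  b=2  b=3  b=4  b=5
a=0:    L    L    L    L    W    W
a=1:    L    W    W    W    W    L
a=2:    L    W    L    L    W    L
a=3:    W    W    W    W    W    L
a=4:    W    L    L    L    L    W
a=5:    W    L    W    W    W    W
a=6:    L    L    W    L    W    W
Cells with no legal move (terminal, hence L): (0,0), (0,1), (0,2), (0,3), (1,0), (2,0).
The remaining L cells, each justified by listing all of its moves:
(1,5): →(1,1)(W), (0,4)(W) — all W, so L
(2,2): →(1,1)(W) only, which is W, so L
(2,3): →(1,2)(W) only, which is W, so L
(2,5): →(2,1)(W), (1,4)(W) — all W, so L
(3,5): →(0,5)(W), (3,1)(W), (2,4)(W) — all W, so L
(4,1): →(1,1)(W), (3,0)(W) — all W, so L
(4,2): →(1,2)(W), (3,1)(W) — all W, so L
(4,3): →(1,3)(W), (3,2)(W) — all W, so L
(4,4): →(1,4)(W), (4,0)(W), (3,3)(W) — all W, so L
(5,1): →(2,1)(W), (4,0)(W) — all W, so L
(6,0): →(3,0)(W) only, which is W, so L
(6,1): →(3,1)(W), (5,0)(W) — all W, so L
(6,3): →(3,3)(W), (5,2)(W) — all W, so L
Every other cell has at least one move into one of the L cells above, so it is W.
From (6,5), the L positions reachable in one move are: (3,5), (6,1). Any move reaching one of these is winning.

Move to (3,5).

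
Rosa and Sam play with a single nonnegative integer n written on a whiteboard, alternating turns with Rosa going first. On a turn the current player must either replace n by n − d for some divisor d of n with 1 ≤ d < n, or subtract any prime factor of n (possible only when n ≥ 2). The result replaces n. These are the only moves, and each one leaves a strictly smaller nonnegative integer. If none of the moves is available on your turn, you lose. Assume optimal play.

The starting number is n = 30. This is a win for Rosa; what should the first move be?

Move to 20.

Build the W/L table. Terminal = L. A non-terminal position is W if it has a move to some L; otherwise it is L.
n=0: no move → L
n=1: no move → L
n=2: →0(L), so W
n=3: →0(L), so W
n=4: →2(W), 3(W) — all W, so L
n=5: →0(L), so W
n=6: →4(L), so W
n=7: →0(L), so W
n=8: →4(L), so W
n=9: →6(W), 8(W) — all W, so L
n=10: →9(L), so W
n=11: →0(L), so W
n=12: →9(L), so W
n=13: →0(L), so W
n=14: →7(W), 12(W), 13(W) — all W, so L
n=15: →14(L), so W
n=16: →14(L), so W
n=17: →0(L), so W
n=18: →9(L), so W
n=19: →0(L), so W
n=20: →10(W), 15(W), 16(W), 18(W), 19(W) — all W, so L
n=21: →14(L), so W
n=22: →20(L), so W
n=23: →0(L), so W
n=24: →20(L), so W
n=25: →20(L), so W
n=26: →13(W), 24(W), 25(W) — all W, so L
n=27: →26(L), so W
n=28: →14(L), so W
n=29: →0(L), so W
n=30: →20(L), so W
From 30, the L positions reachable in one move are: 20.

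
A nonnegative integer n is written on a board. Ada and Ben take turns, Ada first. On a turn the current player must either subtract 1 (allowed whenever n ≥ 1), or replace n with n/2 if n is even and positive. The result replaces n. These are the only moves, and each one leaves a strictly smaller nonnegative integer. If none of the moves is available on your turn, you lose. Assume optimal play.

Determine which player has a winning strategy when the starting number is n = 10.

Compute win/loss labels from the base case upward. A position with no move is L. Any other position is W if it can reach an L in one move, else L.
n=0: no move → L
n=1: →0(L), so W
n=2: →1(W) only, which is W, so L
n=3: →2(L), so W
n=4: →2(L), so W
n=5: →4(W) only, which is W, so L
n=6: →5(L), so W
n=7: →6(W) only, which is W, so L
n=8: →7(L), so W
n=9: →8(W) only, which is W, so L
n=10: →5(L), so W
From 10 Ada can move to 5, reaching an L position.

Ada wins.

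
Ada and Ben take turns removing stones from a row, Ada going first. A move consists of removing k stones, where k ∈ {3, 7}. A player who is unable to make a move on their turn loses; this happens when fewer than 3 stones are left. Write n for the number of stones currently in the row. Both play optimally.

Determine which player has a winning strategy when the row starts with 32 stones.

Positions with no move are L. A position that does have a move is losing for the player to move precisely when every available move leads to a winning position for the opponent. Fill in the labels:
n=0: no move → L
n=1: no move → L
n=2: no move → L
n=3: →0(L), so W
n=4: →1(L), so W
n=5: →2(L), so W
n=6: →3(W) only, which is W, so L
n=7: →0(L), so W
n=8: →1(L), so W
n=9: →6(L), so W
n=10: →7(W), 3(W) — all W, so L
n=11: →8(W), 4(W) — all W, so L
n=12: →9(W), 5(W) — all W, so L
n=13: →10(L), so W
n=14: →11(L), so W
n=15: →12(L), so W
n=16: →13(W), 9(W) — all W, so L
n=17: →10(L), so W
n=18: →11(L), so W
n=19: →16(L), so W
n=20: →17(W), 13(W) — all W, so L
n=21: →18(W), 14(W) — all W, so L
n=22: →19(W), 15(W) — all W, so L
n=23: →20(L), so W
n=24: →21(L), so W
n=25: →22(L), so W
n=26: →23(W), 19(W) — all W, so L
n=27: →20(L), so W
n=28: →21(L), so W
n=29: →26(L), so W
n=30: →27(W), 23(W) — all W, so L
n=31: →28(W), 24(W) — all W, so L
n=32: →29(W), 25(W) — all W, so L
Every move from 32 reaches a W position, so the mover loses.

Ben wins.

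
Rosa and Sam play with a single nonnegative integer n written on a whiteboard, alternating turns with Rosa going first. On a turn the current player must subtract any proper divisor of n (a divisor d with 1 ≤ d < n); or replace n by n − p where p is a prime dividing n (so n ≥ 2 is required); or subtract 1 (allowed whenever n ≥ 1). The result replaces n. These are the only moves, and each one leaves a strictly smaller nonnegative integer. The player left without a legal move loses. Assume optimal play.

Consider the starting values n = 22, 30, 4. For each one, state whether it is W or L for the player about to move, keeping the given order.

22: W, 30: W, 4: L

Build the W/L table. Terminal = L. A non-terminal position is W if it has a move to some L; otherwise it is L.
n=0: no move → L
n=1: reaches L-position 0 → W
n=2: reaches L-position 0 → W
n=3: reaches L-position 0 → W
n=4: only reaches 2(W), 3(W), all W → L
n=5: reaches L-position 0 → W
n=6: reaches L-position 4 → W
n=7: reaches L-position 0 → W
n=8: reaches L-position 4 → W
n=9: only reaches 6(W), 8(W), all W → L
n=10: reaches L-position 9 → W
n=11: reaches L-position 0 → W
n=12: reaches L-position 9 → W
n=13: reaches L-position 0 → W
n=14: only reaches 7(W), 12(W), 13(W), all W → L
n=15: reaches L-position 14 → W
n=16: reaches L-position 14 → W
n=17: reaches L-position 0 → W
n=18: reaches L-position 9 → W
n=19: reaches L-position 0 → W
n=20: only reaches 10(W), 15(W), 16(W), 18(W), 19(W), all W → L
n=21: reaches L-position 14 → W
n=22: reaches L-position 20 → W
n=23: reaches L-position 0 → W
n=24: reaches L-position 20 → W
n=25: reaches L-position 20 → W
n=26: only reaches 13(W), 24(W), 25(W), all W → L
n=27: reaches L-position 26 → W
n=28: reaches L-position 14 → W
n=29: reaches L-position 0 → W
n=30: reaches L-position 20 → W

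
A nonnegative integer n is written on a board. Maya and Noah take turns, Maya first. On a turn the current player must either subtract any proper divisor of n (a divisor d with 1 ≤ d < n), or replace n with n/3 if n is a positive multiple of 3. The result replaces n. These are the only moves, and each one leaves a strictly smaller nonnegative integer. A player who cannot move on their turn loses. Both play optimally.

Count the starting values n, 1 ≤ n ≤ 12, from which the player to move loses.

Label each position W (a win for the player to move) or L (a loss). A position with no legal move is L; any other position is W exactly when some move reaches an L, and L when every move reaches a W.
n=0: no move → L
n=1: no move → L
n=2: can move to 1, which is L ⇒ W
n=3: can move to 1, which is L ⇒ W
n=4: moves to 2(W), 3(W); every one is W ⇒ L
n=5: can move to 4, which is L ⇒ W
n=6: can move to 4, which is L ⇒ W
n=7: the only move is to 6(W), a W ⇒ L
n=8: can move to 4, which is L ⇒ W
n=9: moves to 3(W), 6(W), 8(W); every one is W ⇒ L
n=10: can move to 9, which is L ⇒ W
n=11: the only move is to 10(W), a W ⇒ L
n=12: can move to 4, which is L ⇒ W
L entries with 1 ≤ n ≤ 12 (n=0 is outside the asked range and is not counted): n = 1, 4, 7, 9, 11; that makes 5.

5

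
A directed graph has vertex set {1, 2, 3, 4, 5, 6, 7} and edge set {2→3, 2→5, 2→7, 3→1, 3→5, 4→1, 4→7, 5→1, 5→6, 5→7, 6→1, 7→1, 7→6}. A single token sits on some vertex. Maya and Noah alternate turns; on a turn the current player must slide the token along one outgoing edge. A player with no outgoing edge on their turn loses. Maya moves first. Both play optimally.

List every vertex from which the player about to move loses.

Label each position W (a win for the player to move) or L (a loss). A position with no legal move is L; any other position is W exactly when some move reaches an L, and L when every move reaches a W.
Every edge goes from a vertex to one that appears earlier in the order 1, 6, 7, 5, 3, 2, 4, so processing vertices in that order labels each vertex after all of its successors.
1: no outgoing edge → L
6: can move to 1, which is L ⇒ W
7: can move to 1, which is L ⇒ W
5: can move to 1, which is L ⇒ W
3: can move to 1, which is L ⇒ W
2: moves to 3(W), 5(W), 7(W); every one is W ⇒ L
4: can move to 1, which is L ⇒ W
Reading off the rows marked L gives the requested list; there are 2 such vertices.

1, 2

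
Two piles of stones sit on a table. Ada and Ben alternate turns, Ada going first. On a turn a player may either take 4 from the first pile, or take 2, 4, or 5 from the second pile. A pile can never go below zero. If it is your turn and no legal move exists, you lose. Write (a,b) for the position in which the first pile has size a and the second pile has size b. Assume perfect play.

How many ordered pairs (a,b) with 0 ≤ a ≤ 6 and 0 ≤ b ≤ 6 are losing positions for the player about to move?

Work bottom-up. With no move the player to move loses. Otherwise the position is W if at least one move leads to an L position for the opponent, and L if every move leads to a W.
Every move lowers a or b (never raises either), so fill the grid row by row in increasing a, and left to right within a row: each cell's successors are then already labelled.
      b=0  b=1  b=2  b=3  b=4  b=5  b=6
a=0:    L    L    W    W    W    W    W
a=1:    L    L    W    W    W    W    W
a=2:    L    L    W    W    W    W    W
a=3:    L    L    W    W    W    W    W
a=4:    W    W    L    L    W    W    W
a=5:    W    W    L    L    W    W    W
a=6:    W    W    L    L    W    W    W
Cells with no legal move (terminal, hence L): (0,0), (0,1), (1,0), (1,1), (2,0), (2,1), (3,0), (3,1).
The remaining L cells, each justified by listing all of its moves:
(4,2): only reaches (0,2)(W), (4,0)(W), all W → L
(4,3): only reaches (0,3)(W), (4,1)(W), all W → L
(5,2): only reaches (1,2)(W), (5,0)(W), all W → L
(5,3): only reaches (1,3)(W), (5,1)(W), all W → L
(6,2): only reaches (2,2)(W), (6,0)(W), all W → L
(6,3): only reaches (2,3)(W), (6,1)(W), all W → L
Every other cell has at least one move into one of the L cells above, so it is W.
L cells per row: a=0: 2, a=1: 2, a=2: 2, a=3: 2, a=4: 2, a=5: 2, a=6: 2; total 14.

14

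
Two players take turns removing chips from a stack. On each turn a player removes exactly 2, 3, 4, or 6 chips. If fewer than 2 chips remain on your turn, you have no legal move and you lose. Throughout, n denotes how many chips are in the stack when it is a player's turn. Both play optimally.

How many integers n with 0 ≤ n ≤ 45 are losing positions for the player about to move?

12

Positions with no move are L. A position that does have a move is losing for the player to move precisely when every available move leads to a winning position for the opponent. Fill in the labels:
n=0: no move → L
n=1: no move → L
n=2: →0(L), so W
n=3: →1(L), so W
n=4: →1(L), so W
n=5: →1(L), so W
n=6: →0(L), so W
n=7: →1(L), so W
n=8: →6(W), 5(W), 4(W), 2(W) — all W, so L
n=9: →7(W), 6(W), 5(W), 3(W) — all W, so L
n=10: →8(L), so W
n=11: →9(L), so W
n=12: →9(L), so W
n=13: →9(L), so W
n=14: →8(L), so W
n=15: →9(L), so W
n=16: →14(W), 13(W), 12(W), 10(W) — all W, so L
n=17: →15(W), 14(W), 13(W), 11(W) — all W, so L
n=18: →16(L), so W
n=19: →17(L), so W
n=20: →17(L), so W
n=21: →17(L), so W
n=22: →16(L), so W
n=23: →17(L), so W
n=24: →22(W), 21(W), 20(W), 18(W) — all W, so L
n=25: →23(W), 22(W), 21(W), 19(W) — all W, so L
n=26: →24(L), so W
n=27: →25(L), so W
n=28: →25(L), so W
n=29: →25(L), so W
n=30: →24(L), so W
n=31: →25(L), so W
n=32: →30(W), 29(W), 28(W), 26(W) — all W, so L
n=33: →31(W), 30(W), 29(W), 27(W) — all W, so L
n=34: →32(L), so W
n=35: →33(L), so W
n=36: →33(L), so W
n=37: →33(L), so W
n=38: →32(L), so W
n=39: →33(L), so W
n=40: →38(W), 37(W), 36(W), 34(W) — all W, so L
n=41: →39(W), 38(W), 37(W), 35(W) — all W, so L
n=42: →40(L), so W
n=43: →41(L), so W
n=44: →41(L), so W
n=45: →41(L), so W
L entries with 0 ≤ n ≤ 45: n = 0, 1, 8, 9, 16, 17, 24, 25, 32, 33, 40, 41; that makes 12.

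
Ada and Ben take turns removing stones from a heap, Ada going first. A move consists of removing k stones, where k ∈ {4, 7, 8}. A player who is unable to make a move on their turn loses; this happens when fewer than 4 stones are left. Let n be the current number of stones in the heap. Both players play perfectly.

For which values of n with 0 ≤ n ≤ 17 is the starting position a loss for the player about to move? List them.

Work bottom-up. With no move the player to move loses. Otherwise the position is W if at least one move leads to an L position for the opponent, and L if every move leads to a W.
n=0: no move → L
n=1: no move → L
n=2: no move → L
n=3: no move → L
n=4: reaches L-position 0 → W
n=5: reaches L-position 1 → W
n=6: reaches L-position 2 → W
n=7: reaches L-position 3 → W
n=8: reaches L-position 1 → W
n=9: reaches L-position 2 → W
n=10: reaches L-position 3 → W
n=11: reaches L-position 3 → W
n=12: only reaches 8(W), 5(W), 4(W), all W → L
n=13: only reaches 9(W), 6(W), 5(W), all W → L
n=14: only reaches 10(W), 7(W), 6(W), all W → L
n=15: only reaches 11(W), 8(W), 7(W), all W → L
n=16: reaches L-position 12 → W
n=17: reaches L-position 13 → W
The losing starting values of n are exactly the entries labelled L in this table (8 of them).

0, 1, 2, 3, 12, 13, 14, 15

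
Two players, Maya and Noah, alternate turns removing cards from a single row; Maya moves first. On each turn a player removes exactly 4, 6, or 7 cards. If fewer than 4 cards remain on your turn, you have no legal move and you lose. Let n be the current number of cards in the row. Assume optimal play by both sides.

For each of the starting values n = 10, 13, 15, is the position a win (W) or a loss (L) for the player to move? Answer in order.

Positions with no move are L. A position that does have a move is losing for the player to move precisely when every available move leads to a winning position for the opponent. Fill in the labels:
n=0: no move → L
n=1: no move → L
n=2: no move → L
n=3: no move → L
n=4: →0(L), so W
n=5: →1(L), so W
n=6: →2(L), so W
n=7: →3(L), so W
n=8: →2(L), so W
n=9: →3(L), so W
n=10: →3(L), so W
n=11: →7(W), 5(W), 4(W) — all W, so L
n=12: →8(W), 6(W), 5(W) — all W, so L
n=13: →9(W), 7(W), 6(W) — all W, so L
n=14: →10(W), 8(W), 7(W) — all W, so L
n=15: →11(L), so W

10: W, 13: L, 15: W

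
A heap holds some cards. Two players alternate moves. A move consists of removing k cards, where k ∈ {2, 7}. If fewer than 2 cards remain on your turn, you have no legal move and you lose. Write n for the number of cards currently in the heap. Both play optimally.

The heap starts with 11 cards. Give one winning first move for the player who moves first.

Remove 2, leaving 9.

Classify positions by backward induction: terminal positions (no move available) are L. From any other position, the mover wins iff some move reaches an L.
n=0: no move → L
n=1: no move → L
n=2: can move to 0, which is L ⇒ W
n=3: can move to 1, which is L ⇒ W
n=4: the only move is to 2(W), a W ⇒ L
n=5: the only move is to 3(W), a W ⇒ L
n=6: can move to 4, which is L ⇒ W
n=7: can move to 5, which is L ⇒ W
n=8: can move to 1, which is L ⇒ W
n=9: moves to 7(W), 2(W); every one is W ⇒ L
n=10: moves to 8(W), 3(W); every one is W ⇒ L
n=11: can move to 9, which is L ⇒ W
From 11, the L positions reachable in one move are: 9, 4. Any move reaching one of these is winning.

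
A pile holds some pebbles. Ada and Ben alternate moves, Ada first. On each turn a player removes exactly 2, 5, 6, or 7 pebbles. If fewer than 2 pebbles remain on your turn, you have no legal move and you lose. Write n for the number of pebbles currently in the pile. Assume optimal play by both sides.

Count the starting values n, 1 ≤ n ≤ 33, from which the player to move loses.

Label each position W (a win for the player to move) or L (a loss). A position with no legal move is L; any other position is W exactly when some move reaches an L, and L when every move reaches a W.
n=0: no move → L
n=1: no move → L
n=2: W (go to 0, an L position)
n=3: W (go to 1, an L position)
n=4: L (sole option 2(W) is W)
n=5: W (go to 0, an L position)
n=6: W (go to 4, an L position)
n=7: W (go to 1, an L position)
n=8: W (go to 1, an L position)
n=9: W (go to 4, an L position)
n=10: W (go to 4, an L position)
n=11: W (go to 4, an L position)
n=12: L (options 10(W), 7(W), 6(W), 5(W) are all W)
n=13: L (options 11(W), 8(W), 7(W), 6(W) are all W)
n=14: W (go to 12, an L position)
n=15: W (go to 13, an L position)
n=16: L (options 14(W), 11(W), 10(W), 9(W) are all W)
n=17: W (go to 12, an L position)
n=18: W (go to 16, an L position)
n=19: W (go to 13, an L position)
n=20: W (go to 13, an L position)
n=21: W (go to 16, an L position)
n=22: W (go to 16, an L position)
n=23: W (go to 16, an L position)
n=24: L (options 22(W), 19(W), 18(W), 17(W) are all W)
n=25: L (options 23(W), 20(W), 19(W), 18(W) are all W)
n=26: W (go to 24, an L position)
n=27: W (go to 25, an L position)
n=28: L (options 26(W), 23(W), 22(W), 21(W) are all W)
n=29: W (go to 24, an L position)
n=30: W (go to 28, an L position)
n=31: W (go to 25, an L position)
n=32: W (go to 25, an L position)
n=33: W (go to 28, an L position)
L entries with 1 ≤ n ≤ 33 (n=0 is outside the asked range and is not counted): n = 1, 4, 12, 13, 16, 24, 25, 28; that makes 8.

8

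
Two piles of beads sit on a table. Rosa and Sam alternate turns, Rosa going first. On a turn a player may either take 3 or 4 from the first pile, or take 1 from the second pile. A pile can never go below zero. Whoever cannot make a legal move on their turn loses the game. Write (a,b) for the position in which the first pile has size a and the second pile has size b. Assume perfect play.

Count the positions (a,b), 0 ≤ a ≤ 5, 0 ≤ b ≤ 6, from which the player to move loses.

21

Label each position W (a win for the player to move) or L (a loss). A position with no legal move is L; any other position is W exactly when some move reaches an L, and L when every move reaches a W.
Every move lowers a or b (never raises either), so fill the grid row by row in increasing a, and left to right within a row: each cell's successors are then already labelled.
      b=0  b=1  b=2  b=3  b=4  b=5  b=6
a=0:    L    W    L    W    L    W    L
a=1:    L    W    L    W    L    W    L
a=2:    L    W    L    W    L    W    L
a=3:    W    L    W    L    W    L    W
a=4:    W    L    W    L    W    L    W
a=5:    W    L    W    L    W    L    W
Cells with no legal move (terminal, hence L): (0,0), (1,0), (2,0).
The remaining L cells, each justified by listing all of its moves:
(0,2): →(0,1)(W) only, which is W, so L
(0,4): →(0,3)(W) only, which is W, so L
(0,6): →(0,5)(W) only, which is W, so L
(1,2): →(1,1)(W) only, which is W, so L
(1,4): →(1,3)(W) only, which is W, so L
(1,6): →(1,5)(W) only, which is W, so L
(2,2): →(2,1)(W) only, which is W, so L
(2,4): →(2,3)(W) only, which is W, so L
(2,6): →(2,5)(W) only, which is W, so L
(3,1): →(0,1)(W), (3,0)(W) — all W, so L
(3,3): →(0,3)(W), (3,2)(W) — all W, so L
(3,5): →(0,5)(W), (3,4)(W) — all W, so L
(4,1): →(1,1)(W), (0,1)(W), (4,0)(W) — all W, so L
(4,3): →(1,3)(W), (0,3)(W), (4,2)(W) — all W, so L
(4,5): →(1,5)(W), (0,5)(W), (4,4)(W) — all W, so L
(5,1): →(2,1)(W), (1,1)(W), (5,0)(W) — all W, so L
(5,3): →(2,3)(W), (1,3)(W), (5,2)(W) — all W, so L
(5,5): →(2,5)(W), (1,5)(W), (5,4)(W) — all W, so L
Every other cell has at least one move into one of the L cells above, so it is W.
L cells per row: a=0: 4, a=1: 4, a=2: 4, a=3: 3, a=4: 3, a=5: 3; total 21.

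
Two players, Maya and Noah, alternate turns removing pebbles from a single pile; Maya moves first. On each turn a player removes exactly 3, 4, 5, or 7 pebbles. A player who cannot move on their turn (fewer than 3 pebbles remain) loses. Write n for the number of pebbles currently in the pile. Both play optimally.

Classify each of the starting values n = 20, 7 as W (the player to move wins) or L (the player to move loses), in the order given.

20: L, 7: W

Build the W/L table. Terminal = L. A non-terminal position is W if it has a move to some L; otherwise it is L.
n=0: no move → L
n=1: no move → L
n=2: no move → L
n=3: →0(L), so W
n=4: →1(L), so W
n=5: →2(L), so W
n=6: →2(L), so W
n=7: →2(L), so W
n=8: →1(L), so W
n=9: →2(L), so W
n=10: →7(W), 6(W), 5(W), 3(W) — all W, so L
n=11: →8(W), 7(W), 6(W), 4(W) — all W, so L
n=12: →9(W), 8(W), 7(W), 5(W) — all W, so L
n=13: →10(L), so W
n=14: →11(L), so W
n=15: →12(L), so W
n=16: →12(L), so W
n=17: →12(L), so W
n=18: →11(L), so W
n=19: →12(L), so W
n=20: →17(W), 16(W), 15(W), 13(W) — all W, so L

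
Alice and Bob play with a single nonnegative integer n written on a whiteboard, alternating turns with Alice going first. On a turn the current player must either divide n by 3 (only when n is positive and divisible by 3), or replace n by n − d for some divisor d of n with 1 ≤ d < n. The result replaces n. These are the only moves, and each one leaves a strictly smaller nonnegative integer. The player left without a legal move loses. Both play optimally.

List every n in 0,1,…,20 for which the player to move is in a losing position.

0, 1, 4, 7, 9, 11, 13, 15, 17, 19

Label each position W (a win for the player to move) or L (a loss). A position with no legal move is L; any other position is W exactly when some move reaches an L, and L when every move reaches a W.
n=0: no move → L
n=1: no move → L
n=2: →1(L), so W
n=3: →1(L), so W
n=4: →2(W), 3(W) — all W, so L
n=5: →4(L), so W
n=6: →4(L), so W
n=7: →6(W) only, which is W, so L
n=8: →4(L), so W
n=9: →3(W), 6(W), 8(W) — all W, so L
n=10: →9(L), so W
n=11: →10(W) only, which is W, so L
n=12: →4(L), so W
n=13: →12(W) only, which is W, so L
n=14: →7(L), so W
n=15: →5(W), 10(W), 12(W), 14(W) — all W, so L
n=16: →15(L), so W
n=17: →16(W) only, which is W, so L
n=18: →9(L), so W
n=19: →18(W) only, which is W, so L
n=20: →15(L), so W
Reading off the rows marked L gives the requested list; there are 10 such values of n.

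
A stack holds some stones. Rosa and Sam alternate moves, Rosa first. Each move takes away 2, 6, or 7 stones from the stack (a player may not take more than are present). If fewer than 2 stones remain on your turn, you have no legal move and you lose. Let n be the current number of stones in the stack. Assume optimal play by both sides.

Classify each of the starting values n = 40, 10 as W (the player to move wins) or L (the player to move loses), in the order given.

Positions with no move are L. A position that does have a move is losing for the player to move precisely when every available move leads to a winning position for the opponent. Fill in the labels:
n=0: no move → L
n=1: no move → L
n=2: reaches L-position 0 → W
n=3: reaches L-position 1 → W
n=4: only reaches 2(W), which is W → L
n=5: only reaches 3(W), which is W → L
n=6: reaches L-position 4 → W
n=7: reaches L-position 5 → W
n=8: reaches L-position 1 → W
n=9: only reaches 7(W), 3(W), 2(W), all W → L
n=10: reaches L-position 4 → W
n=11: reaches L-position 9 → W
n=12: reaches L-position 5 → W
n=13: only reaches 11(W), 7(W), 6(W), all W → L
n=14: only reaches 12(W), 8(W), 7(W), all W → L
n=15: reaches L-position 13 → W
n=16: reaches L-position 14 → W
n=17: only reaches 15(W), 11(W), 10(W), all W → L
n=18: only reaches 16(W), 12(W), 11(W), all W → L
n=19: reaches L-position 17 → W
n=20: reaches L-position 18 → W
n=21: reaches L-position 14 → W
n=22: only reaches 20(W), 16(W), 15(W), all W → L
n=23: reaches L-position 17 → W
n=24: reaches L-position 22 → W
n=25: reaches L-position 18 → W
n=26: only reaches 24(W), 20(W), 19(W), all W → L
n=27: only reaches 25(W), 21(W), 20(W), all W → L
n=28: reaches L-position 26 → W
n=29: reaches L-position 27 → W
n=30: only reaches 28(W), 24(W), 23(W), all W → L
n=31: only reaches 29(W), 25(W), 24(W), all W → L
n=32: reaches L-position 30 → W
n=33: reaches L-position 31 → W
n=34: reaches L-position 27 → W
n=35: only reaches 33(W), 29(W), 28(W), all W → L
n=36: reaches L-position 30 → W
n=37: reaches L-position 35 → W
n=38: reaches L-position 31 → W
n=39: only reaches 37(W), 33(W), 32(W), all W → L
n=40: only reaches 38(W), 34(W), 33(W), all W → L

40: L, 10: W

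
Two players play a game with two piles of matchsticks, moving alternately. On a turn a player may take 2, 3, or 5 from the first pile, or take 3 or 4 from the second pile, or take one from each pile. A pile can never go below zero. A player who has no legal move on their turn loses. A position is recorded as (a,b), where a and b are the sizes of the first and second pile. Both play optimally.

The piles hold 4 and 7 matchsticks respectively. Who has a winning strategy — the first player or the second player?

The first player wins.

Build the W/L table. Terminal = L. A non-terminal position is W if it has a move to some L; otherwise it is L.
No move ever increases a pile, so every position that can arise here has a ≤ 4 and b ≤ 7; it is enough to label the cells with 0 ≤ a ≤ 4 and 0 ≤ b ≤ 7.
Every move lowers a or b (never raises either), so fill the grid row by row in increasing a, and left to right within a row: each cell's successors are then already labelled.
      b=0  b=1  b=2  b=3  b=4  b=5  b=6  b=7
a=0:    L    L    L    W    W    W    W    L
a=1:    L    W    W    W    W    L    L    L
a=2:    W    W    W    L    L    L    W    W
a=3:    W    W    W    L    W    W    W    W
a=4:    W    L    L    W    W    W    W    W
Cells with no legal move (terminal, hence L): (0,0), (0,1), (0,2), (1,0).
The remaining L cells, each justified by listing all of its moves:
(0,7): moves to (0,4)(W), (0,3)(W); every one is W ⇒ L
(1,5): moves to (1,2)(W), (1,1)(W), (0,4)(W); every one is W ⇒ L
(1,6): moves to (1,3)(W), (1,2)(W), (0,5)(W); every one is W ⇒ L
(1,7): moves to (1,4)(W), (1,3)(W), (0,6)(W); every one is W ⇒ L
(2,3): moves to (0,3)(W), (2,0)(W), (1,2)(W); every one is W ⇒ L
(2,4): moves to (0,4)(W), (2,1)(W), (2,0)(W), (1,3)(W); every one is W ⇒ L
(2,5): moves to (0,5)(W), (2,2)(W), (2,1)(W), (1,4)(W); every one is W ⇒ L
(3,3): moves to (1,3)(W), (0,3)(W), (3,0)(W), (2,2)(W); every one is W ⇒ L
(4,1): moves to (2,1)(W), (1,1)(W), (3,0)(W); every one is W ⇒ L
(4,2): moves to (2,2)(W), (1,2)(W), (3,1)(W); every one is W ⇒ L
Every other cell has at least one move into one of the L cells above, so it is W.
From (4,7) the player to move can move to (1,7), reaching an L position.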